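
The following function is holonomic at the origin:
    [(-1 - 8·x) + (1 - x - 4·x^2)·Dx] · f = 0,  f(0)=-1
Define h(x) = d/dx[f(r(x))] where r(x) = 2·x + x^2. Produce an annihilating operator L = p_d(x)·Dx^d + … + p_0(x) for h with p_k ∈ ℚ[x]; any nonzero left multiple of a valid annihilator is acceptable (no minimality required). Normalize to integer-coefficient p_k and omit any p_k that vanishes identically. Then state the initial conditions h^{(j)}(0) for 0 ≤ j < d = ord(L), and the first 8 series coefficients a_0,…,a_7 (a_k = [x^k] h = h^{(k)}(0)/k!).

f: a_k = -1, -1, -5, -9, -29, -65, -181, -441, …
Change of var in L_f (x↦r) gives L₀.
Differentiate: ansatz ord ≤ ord L₀ ⇒ L.
L = (21 + 150·x + 987·x^2 + 2192·x^3 + 2148·x^4 + 960·x^5 + 160·x^6) + (-1 - 15·x + 27·x^2 + 345·x^3 + 700·x^4 + 588·x^5 + 224·x^6 + 32·x^7)·Dx  (order 1).
h: a_k = -2, -42, -276, -2308, -15310, -104934, -676424, -4335016, …
ICs: h(0) = -2.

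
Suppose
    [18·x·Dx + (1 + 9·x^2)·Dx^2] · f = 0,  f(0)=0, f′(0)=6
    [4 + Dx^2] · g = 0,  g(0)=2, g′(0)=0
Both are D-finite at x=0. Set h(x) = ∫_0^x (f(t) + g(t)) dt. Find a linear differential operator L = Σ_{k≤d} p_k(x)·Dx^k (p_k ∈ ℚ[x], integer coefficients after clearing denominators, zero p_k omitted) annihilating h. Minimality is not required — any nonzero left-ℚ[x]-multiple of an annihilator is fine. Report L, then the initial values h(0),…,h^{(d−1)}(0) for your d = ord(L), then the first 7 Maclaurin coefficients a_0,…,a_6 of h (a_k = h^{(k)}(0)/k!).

L = (-3744·x + 37584·x^3 + 11664·x^5)·Dx^2 + (-28 + 864·x^2 + 10692·x^4 + 5832·x^6)·Dx^3 + (-936·x + 9396·x^3 + 2916·x^5)·Dx^4 + (-7 + 216·x^2 + 2673·x^4 + 1458·x^6)·Dx^5  (order 5).
h: a_k = 0, 2, 3, -4/3, -9/2, 4/15, 81/5, …
ICs: h(0) = 0, h′(0) = 2, h′′(0) = 6, h′′′(0) = -8, h′′′′(0) = -108.

f: a_k = 0, 6, 0, -18, 0, 486/5, 0, …
g: a_k = 2, 0, -4, 0, 4/3, 0, -8/45, …
h₀=f+g: left-lcm gives L₀, ord ≤ 4.
h=∫₀ˣh₀: take L = L₀·Dx.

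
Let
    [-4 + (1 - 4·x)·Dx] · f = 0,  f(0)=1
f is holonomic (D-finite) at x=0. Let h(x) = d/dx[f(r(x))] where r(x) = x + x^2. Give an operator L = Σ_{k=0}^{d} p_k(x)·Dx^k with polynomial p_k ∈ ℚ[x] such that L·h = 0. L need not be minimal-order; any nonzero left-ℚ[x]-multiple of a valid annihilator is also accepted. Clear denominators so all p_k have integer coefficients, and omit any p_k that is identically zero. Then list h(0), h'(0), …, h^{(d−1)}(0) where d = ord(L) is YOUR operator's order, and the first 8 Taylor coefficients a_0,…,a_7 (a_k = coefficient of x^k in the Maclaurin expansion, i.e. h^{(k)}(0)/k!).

L = (10 + 24·x + 24·x^2) + (-1 + 2·x + 12·x^2 + 8·x^3)·Dx  (order 1).
h: a_k = 4, 40, 288, 1856, 11200, 64896, 365568, 2017280, …
ICs: h(0) = 4.

f: a_k = 1, 4, 16, 64, 256, 1024, 4096, 16384, …
L₀ from L_f via x↦r, Dx↦r'^{-1}Dx.
Differentiate: ansatz ord ≤ ord L₀ ⇒ L.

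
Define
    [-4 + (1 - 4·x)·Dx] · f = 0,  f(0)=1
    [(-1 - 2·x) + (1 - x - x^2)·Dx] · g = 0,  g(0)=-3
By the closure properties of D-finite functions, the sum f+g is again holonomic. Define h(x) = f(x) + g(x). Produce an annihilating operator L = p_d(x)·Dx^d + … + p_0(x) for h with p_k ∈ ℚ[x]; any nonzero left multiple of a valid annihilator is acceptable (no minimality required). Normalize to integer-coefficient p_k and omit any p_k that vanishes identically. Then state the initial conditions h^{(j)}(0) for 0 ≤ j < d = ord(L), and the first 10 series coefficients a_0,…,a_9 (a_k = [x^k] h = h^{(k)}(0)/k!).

L = (-16 - 72·x + 24·x^2 - 32·x^3) + (28 - 38·x - 54·x^2 + 16·x^3 - 64·x^4)·Dx + (-3 + 17·x - 23·x^2 + 14·x^3 - 4·x^4 - 16·x^5)·Dx^2  (order 2).
h: a_k = -2, 1, 10, 55, 241, 1000, 4057, 16321, 65434, 261979, …
ICs: h(0) = -2, h′(0) = 1.

f: a_k = 1, 4, 16, 64, 256, 1024, 4096, 16384, 65536, 262144, …
g: a_k = -3, -3, -6, -9, -15, -24, -39, -63, -102, -165, …
Sum ⇒ L₀ = lclm(L_f,L_g) in ℚ(x)⟨Dx⟩.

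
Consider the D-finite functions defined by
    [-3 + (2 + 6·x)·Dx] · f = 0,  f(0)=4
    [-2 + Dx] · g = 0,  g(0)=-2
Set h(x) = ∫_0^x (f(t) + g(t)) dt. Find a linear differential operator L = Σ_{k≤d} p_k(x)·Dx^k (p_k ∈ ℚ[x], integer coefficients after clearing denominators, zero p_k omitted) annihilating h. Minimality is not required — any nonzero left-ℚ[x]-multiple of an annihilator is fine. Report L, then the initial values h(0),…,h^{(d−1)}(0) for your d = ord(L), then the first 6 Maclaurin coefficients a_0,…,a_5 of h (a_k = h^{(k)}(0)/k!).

f: a_k = 4, 6, -9/2, 27/4, -405/32, 1701/64, …
g: a_k = -2, -4, -4, -8/3, -4/3, -8/15, …
Sum ⇒ L₀ = lclm(L_f,L_g) in ℚ(x)⟨Dx⟩.
Integrate: L := L₀·Dx.
L = (42 + 72·x)·Dx + (-25 - 96·x - 144·x^2)·Dx^2 + (2 + 30·x + 72·x^2)·Dx^3  (order 3).
h: a_k = 0, 2, 1, -17/6, 49/48, -1343/480, …
ICs: h(0) = 0, h′(0) = 2, h′′(0) = 2.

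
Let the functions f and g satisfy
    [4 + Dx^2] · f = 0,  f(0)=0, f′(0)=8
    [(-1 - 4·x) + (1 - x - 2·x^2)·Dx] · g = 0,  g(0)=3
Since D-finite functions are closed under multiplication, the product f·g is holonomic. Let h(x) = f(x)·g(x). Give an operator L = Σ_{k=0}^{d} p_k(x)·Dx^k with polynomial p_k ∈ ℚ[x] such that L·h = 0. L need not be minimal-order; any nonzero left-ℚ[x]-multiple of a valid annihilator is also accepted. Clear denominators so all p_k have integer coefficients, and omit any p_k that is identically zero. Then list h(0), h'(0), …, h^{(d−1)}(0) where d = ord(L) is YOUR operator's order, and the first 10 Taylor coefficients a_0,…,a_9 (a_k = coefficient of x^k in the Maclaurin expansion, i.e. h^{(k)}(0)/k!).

f: a_k = 0, 8, 0, -16/3, 0, 16/15, 0, -32/315, 0, 16/2835, …
g: a_k = 3, 3, 9, 15, 33, 63, 129, 255, 513, 1023, …
Product ⇒ symmetric product L₀, ord ≤ 2.
L = (4·x + 8·x^2) + (2 + 8·x)·Dx + (-1 + x + 2·x^2)·Dx^2  (order 2).
h: a_k = 0, 24, 24, 56, 104, 1096/5, 2136/5, 90856/105, 180568/105, 3260536/945, …
ICs: h(0) = 0, h′(0) = 24.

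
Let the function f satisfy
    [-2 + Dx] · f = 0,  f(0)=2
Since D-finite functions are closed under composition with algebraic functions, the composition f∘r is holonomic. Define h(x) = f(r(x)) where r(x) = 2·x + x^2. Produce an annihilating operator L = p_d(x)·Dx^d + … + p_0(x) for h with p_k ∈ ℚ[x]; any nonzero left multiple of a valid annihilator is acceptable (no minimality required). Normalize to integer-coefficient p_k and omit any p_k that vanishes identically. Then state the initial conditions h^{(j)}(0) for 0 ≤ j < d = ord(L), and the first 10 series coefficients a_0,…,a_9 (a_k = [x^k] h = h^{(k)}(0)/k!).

L = (-4 - 4·x) + Dx  (order 1).
h: a_k = 2, 8, 20, 112/3, 172/3, 1136/15, 3992/45, 5920/63, 28772/315, 233488/2835, …
ICs: h(0) = 2.

f: a_k = 2, 4, 4, 8/3, 4/3, 8/15, 8/45, 16/315, 4/315, 8/2835, …
Substitute x→r, Dx→(1/r')Dx; clear ⇒ L₀.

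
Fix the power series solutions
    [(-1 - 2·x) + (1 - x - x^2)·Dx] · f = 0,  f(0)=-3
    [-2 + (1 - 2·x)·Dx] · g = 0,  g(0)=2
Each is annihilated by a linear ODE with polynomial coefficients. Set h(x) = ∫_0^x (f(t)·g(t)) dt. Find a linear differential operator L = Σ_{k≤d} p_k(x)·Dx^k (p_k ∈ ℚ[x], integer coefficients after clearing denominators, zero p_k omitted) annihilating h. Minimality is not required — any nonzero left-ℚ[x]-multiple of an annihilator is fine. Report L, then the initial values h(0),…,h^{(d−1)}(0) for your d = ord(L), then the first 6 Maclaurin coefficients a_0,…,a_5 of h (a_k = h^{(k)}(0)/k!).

L = (-3 + 2·x + 6·x^2)·Dx + (1 - 3·x + x^2 + 2·x^3)·Dx^2  (order 2).
h: a_k = 0, -6, -9, -16, -57/2, -258/5, …
ICs: h(0) = 0, h′(0) = -6.

f: a_k = -3, -3, -6, -9, -15, -24, …
g: a_k = 2, 4, 8, 16, 32, 64, …
L₀ := L_f ⊗_s L_g (sym. prod.), ord ≤ 1.
h=∫h₀ ⇒ L = L₀·Dx.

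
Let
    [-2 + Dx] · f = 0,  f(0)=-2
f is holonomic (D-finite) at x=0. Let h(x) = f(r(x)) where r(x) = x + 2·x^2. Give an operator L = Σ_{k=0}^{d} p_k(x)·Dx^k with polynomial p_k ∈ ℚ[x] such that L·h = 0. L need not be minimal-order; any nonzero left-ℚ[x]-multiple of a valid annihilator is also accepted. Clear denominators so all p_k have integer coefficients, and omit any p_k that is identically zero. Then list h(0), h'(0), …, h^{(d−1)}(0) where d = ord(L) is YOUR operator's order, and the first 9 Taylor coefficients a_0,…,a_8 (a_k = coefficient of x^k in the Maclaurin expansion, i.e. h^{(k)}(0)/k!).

f: a_k = -2, -4, -4, -8/3, -4/3, -8/15, -8/45, -16/315, -4/315, …
h₀=f(r): pull back L_f along r ⇒ L₀.
L = (-2 - 8·x) + Dx  (order 1).
h: a_k = -2, -4, -12, -56/3, -100/3, -216/5, -2648/45, -20848/315, -7916/105, …
ICs: h(0) = -2.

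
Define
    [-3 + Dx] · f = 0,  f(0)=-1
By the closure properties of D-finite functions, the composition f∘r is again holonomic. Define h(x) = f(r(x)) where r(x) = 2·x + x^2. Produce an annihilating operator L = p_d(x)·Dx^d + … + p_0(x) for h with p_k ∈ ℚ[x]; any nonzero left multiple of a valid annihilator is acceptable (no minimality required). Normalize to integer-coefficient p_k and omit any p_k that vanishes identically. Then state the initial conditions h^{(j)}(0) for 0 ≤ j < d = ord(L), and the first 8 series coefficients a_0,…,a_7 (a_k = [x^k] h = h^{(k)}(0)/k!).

f: a_k = -1, -3, -9/2, -9/2, -27/8, -81/40, -81/80, -243/560, …
h₀=f(r): pull back L_f along r ⇒ L₀.
L = (-6 - 6·x) + Dx  (order 1).
h: a_k = -1, -6, -21, -54, -225/2, -999/5, -3123/10, -15363/35, …
ICs: h(0) = -1.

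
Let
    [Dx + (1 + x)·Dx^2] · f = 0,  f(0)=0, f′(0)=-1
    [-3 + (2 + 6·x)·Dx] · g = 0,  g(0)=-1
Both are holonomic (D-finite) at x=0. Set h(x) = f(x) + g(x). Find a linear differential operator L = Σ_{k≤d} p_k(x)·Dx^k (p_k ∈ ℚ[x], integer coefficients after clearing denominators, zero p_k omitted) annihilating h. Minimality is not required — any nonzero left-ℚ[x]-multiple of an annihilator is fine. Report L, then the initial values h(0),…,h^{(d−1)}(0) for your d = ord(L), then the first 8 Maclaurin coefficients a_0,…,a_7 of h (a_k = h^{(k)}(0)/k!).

L = (-15 + 9·x)·Dx + (-19 - 6·x + 45·x^2)·Dx^2 + (-2 - 2·x + 18·x^2 + 18·x^3)·Dx^3  (order 3).
h: a_k = -1, -5/2, 13/8, -97/48, 437/128, -8761/1280, 46439/3072, -507245/14336, …
ICs: h(0) = -1, h′(0) = -5/2, h′′(0) = 13/4.

f: a_k = 0, -1, 1/2, -1/3, 1/4, -1/5, 1/6, -1/7, …
g: a_k = -1, -3/2, 9/8, -27/16, 405/128, -1701/256, 15309/1024, -72171/2048, …
h₀=f+g: left-lcm gives L₀, ord ≤ 3.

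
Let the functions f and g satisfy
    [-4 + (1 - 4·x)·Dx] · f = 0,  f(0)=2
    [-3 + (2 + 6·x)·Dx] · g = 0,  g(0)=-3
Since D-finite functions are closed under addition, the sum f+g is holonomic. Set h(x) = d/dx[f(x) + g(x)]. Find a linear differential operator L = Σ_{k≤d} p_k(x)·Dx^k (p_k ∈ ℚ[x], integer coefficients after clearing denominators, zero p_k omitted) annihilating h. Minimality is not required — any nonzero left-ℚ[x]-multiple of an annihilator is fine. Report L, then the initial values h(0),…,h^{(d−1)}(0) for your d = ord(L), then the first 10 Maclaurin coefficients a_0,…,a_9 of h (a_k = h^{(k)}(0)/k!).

f: a_k = 2, 8, 32, 128, 512, 2048, 8192, 32768, 131072, 524288, …
g: a_k = -3, -9/2, 27/8, -81/16, 1215/128, -5103/256, 45927/1024, -216513/2048, 8444007/32768, -42220035/65536, …
Weyl lclm of L_f,L_g ⇒ L₀ (ord ≤ 2).
Differentiate: ansatz ord ≤ ord L₀ ⇒ L.
L = (-792 - 864·x) + (-357 - 2520·x - 3024·x^2)·Dx + (38 + 34·x - 528·x^2 - 864·x^3)·Dx^2  (order 2).
h: a_k = 7/2, 283/4, 5901/16, 66751/32, 2595925/256, 25303605/512, 468246457/2048, 4303411303/4096, 308857664997/65536, 2750932291225/131072, …
ICs: h(0) = 7/2, h′(0) = 283/4.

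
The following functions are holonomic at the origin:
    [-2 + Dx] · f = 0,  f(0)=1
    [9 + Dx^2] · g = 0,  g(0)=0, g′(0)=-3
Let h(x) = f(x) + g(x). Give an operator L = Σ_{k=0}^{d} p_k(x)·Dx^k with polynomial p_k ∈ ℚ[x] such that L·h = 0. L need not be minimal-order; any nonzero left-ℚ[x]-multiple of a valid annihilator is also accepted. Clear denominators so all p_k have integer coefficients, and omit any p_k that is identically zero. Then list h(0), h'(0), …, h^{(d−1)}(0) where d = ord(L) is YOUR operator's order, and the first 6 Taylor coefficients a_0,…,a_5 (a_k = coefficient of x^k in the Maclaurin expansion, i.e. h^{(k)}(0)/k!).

f: a_k = 1, 2, 2, 4/3, 2/3, 4/15, …
g: a_k = 0, -3, 0, 9/2, 0, -81/40, …
Sum ⇒ L₀ = lclm(L_f,L_g) in ℚ(x)⟨Dx⟩.
L = -18 + 9·Dx - 2·Dx^2 + Dx^3  (order 3).
h: a_k = 1, -1, 2, 35/6, 2/3, -211/120, …
ICs: h(0) = 1, h′(0) = -1, h′′(0) = 4.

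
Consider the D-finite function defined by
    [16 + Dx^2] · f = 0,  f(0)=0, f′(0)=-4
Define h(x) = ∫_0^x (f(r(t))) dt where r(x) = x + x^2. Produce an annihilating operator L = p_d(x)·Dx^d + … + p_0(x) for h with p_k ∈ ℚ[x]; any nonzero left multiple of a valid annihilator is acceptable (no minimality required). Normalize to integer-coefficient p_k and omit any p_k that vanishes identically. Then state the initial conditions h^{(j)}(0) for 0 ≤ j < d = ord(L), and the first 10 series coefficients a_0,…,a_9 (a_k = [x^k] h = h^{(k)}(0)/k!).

L = (16 + 96·x + 192·x^2 + 128·x^3)·Dx - 2·Dx^2 + (1 + 2·x)·Dx^3  (order 3).
h: a_k = 0, 0, -2, -4/3, 8/3, 32/5, 176/45, -32/7, -3232/315, -2816/405, …
ICs: h(0) = 0, h′(0) = 0, h′′(0) = -4.

f: a_k = 0, -4, 0, 32/3, 0, -128/15, 0, 1024/315, 0, -2048/2835, …
Change of var in L_f (x↦r) gives L₀.
h=∫h₀ ⇒ L = L₀·Dx.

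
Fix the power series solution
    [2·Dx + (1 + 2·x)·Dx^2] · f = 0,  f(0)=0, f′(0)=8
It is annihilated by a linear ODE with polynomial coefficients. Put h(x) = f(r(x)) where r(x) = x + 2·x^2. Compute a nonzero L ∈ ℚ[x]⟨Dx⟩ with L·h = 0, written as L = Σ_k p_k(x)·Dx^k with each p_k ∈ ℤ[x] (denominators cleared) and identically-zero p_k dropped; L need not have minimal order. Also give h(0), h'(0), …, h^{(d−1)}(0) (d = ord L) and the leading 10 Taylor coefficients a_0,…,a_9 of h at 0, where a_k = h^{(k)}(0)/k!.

L = (-2 + 8·x + 16·x^2)·Dx + (1 + 6·x + 12·x^2 + 16·x^3)·Dx^2  (order 2).
h: a_k = 0, 8, 8, -64/3, 16, 128/5, -256/3, 512/7, 128, -4096/9, …
ICs: h(0) = 0, h′(0) = 8.

f: a_k = 0, 8, -8, 32/3, -16, 128/5, -128/3, 512/7, -128, 2048/9, …
f∘r: x↦r, Dx↦Dx/r' in L_f ⇒ L₀.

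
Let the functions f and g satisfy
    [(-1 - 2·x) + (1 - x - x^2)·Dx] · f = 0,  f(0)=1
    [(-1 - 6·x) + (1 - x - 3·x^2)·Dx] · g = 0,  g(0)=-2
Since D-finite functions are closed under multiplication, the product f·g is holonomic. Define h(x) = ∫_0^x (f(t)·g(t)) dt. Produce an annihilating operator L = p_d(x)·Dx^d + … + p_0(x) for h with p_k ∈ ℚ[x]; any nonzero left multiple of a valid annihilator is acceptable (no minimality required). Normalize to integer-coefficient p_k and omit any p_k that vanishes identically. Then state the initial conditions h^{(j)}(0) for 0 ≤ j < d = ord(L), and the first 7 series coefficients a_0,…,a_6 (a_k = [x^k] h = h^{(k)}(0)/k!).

f: a_k = 1, 1, 2, 3, 5, 8, 13, …
g: a_k = -2, -2, -8, -14, -38, -80, -194, …
f·g: L₀ = L_f ⊗_s L_g, ord ≤ 1·1.
h=∫₀ˣh₀: take L = L₀·Dx.
L = (-2 - 6·x + 12·x^2 + 12·x^3)·Dx + (1 - 2·x - 3·x^2 + 4·x^3 + 3·x^4)·Dx^2  (order 2).
h: a_k = 0, -2, -2, -14/3, -8, -84/5, -98/3, …
ICs: h(0) = 0, h′(0) = -2.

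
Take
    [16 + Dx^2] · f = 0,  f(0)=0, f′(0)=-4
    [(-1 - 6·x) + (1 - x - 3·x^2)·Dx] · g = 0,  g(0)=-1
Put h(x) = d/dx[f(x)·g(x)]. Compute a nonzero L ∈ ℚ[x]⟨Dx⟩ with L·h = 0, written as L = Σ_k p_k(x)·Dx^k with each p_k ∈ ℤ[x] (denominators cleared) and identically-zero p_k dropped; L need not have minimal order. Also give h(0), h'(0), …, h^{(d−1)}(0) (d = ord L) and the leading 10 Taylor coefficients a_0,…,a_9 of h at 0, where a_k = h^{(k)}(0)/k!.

f: a_k = 0, -4, 0, 32/3, 0, -128/15, 0, 1024/315, 0, -2048/2835, …
g: a_k = -1, -1, -4, -7, -19, -40, -97, -217, -508, -1159, …
Product ⇒ symmetric product L₀, ord ≤ 2.
Differentiate: ansatz ord ≤ ord L₀ ⇒ L.
L = (-26 - 256·x - 640·x^2 + 768·x^3 + 1152·x^4) + (-7 - 26·x + 144·x^2 + 288·x^3)·Dx + (5 - 13·x - 31·x^2 + 48·x^3 + 72·x^4)·Dx^2  (order 2).
h: a_k = 4, 8, 16, 208/3, 628/3, 2816/5, 68108/45, 1254496/315, 3252272/315, 14972392/567, …
ICs: h(0) = 4, h′(0) = 8.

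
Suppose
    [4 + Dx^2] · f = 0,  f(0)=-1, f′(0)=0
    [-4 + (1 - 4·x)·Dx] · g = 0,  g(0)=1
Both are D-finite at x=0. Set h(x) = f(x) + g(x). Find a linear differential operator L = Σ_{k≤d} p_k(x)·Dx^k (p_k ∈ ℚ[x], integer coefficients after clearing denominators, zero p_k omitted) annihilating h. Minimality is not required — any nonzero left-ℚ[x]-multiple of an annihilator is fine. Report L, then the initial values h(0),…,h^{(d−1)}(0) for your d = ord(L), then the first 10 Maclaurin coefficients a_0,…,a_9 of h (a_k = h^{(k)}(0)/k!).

f: a_k = -1, 0, 2, 0, -2/3, 0, 4/45, 0, -2/315, 0, …
g: a_k = 1, 4, 16, 64, 256, 1024, 4096, 16384, 65536, 262144, …
Sum ⇒ L₀ = lclm(L_f,L_g) in ℚ(x)⟨Dx⟩.
L = (-400 + 128·x - 256·x^2) + (36 - 176·x + 192·x^2 - 256·x^3)·Dx + (-100 + 32·x - 64·x^2)·Dx^2 + (9 - 44·x + 48·x^2 - 64·x^3)·Dx^3  (order 3).
h: a_k = 0, 4, 18, 64, 766/3, 1024, 184324/45, 16384, 20643838/315, 262144, …
ICs: h(0) = 0, h′(0) = 4, h′′(0) = 36.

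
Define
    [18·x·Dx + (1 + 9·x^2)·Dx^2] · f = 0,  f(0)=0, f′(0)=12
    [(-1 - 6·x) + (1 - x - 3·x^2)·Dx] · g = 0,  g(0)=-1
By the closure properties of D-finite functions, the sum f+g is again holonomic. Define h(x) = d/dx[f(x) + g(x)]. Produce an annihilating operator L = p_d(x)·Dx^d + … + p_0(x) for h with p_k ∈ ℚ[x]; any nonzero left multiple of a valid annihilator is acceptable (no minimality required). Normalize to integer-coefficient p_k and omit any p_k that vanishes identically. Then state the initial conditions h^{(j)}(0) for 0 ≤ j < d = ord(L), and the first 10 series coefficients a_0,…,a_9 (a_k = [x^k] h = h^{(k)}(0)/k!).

f: a_k = 0, 12, 0, -36, 0, 972/5, 0, -8748/7, 0, 8748, …
g: a_k = -1, -1, -4, -7, -19, -40, -97, -217, -508, -1159, …
h₀=f+g: left-lcm gives L₀, ord ≤ 3.
h=h₀': d/dx-closure on L₀ ⇒ L.
L = (72 - 288·x - 4428·x^2 - 9720·x^3 - 33534·x^4 - 13122·x^6) + (-30 - 180·x - 144·x^2 - 1728·x^3 - 9153·x^4 - 23814·x^5 - 2187·x^6 - 13122·x^7)·Dx + (4 + 14·x + 114·x^2 - 36·x^3 + 459·x^4 - 1539·x^5 - 2430·x^6 - 729·x^7 - 2187·x^8)·Dx^2  (order 2).
h: a_k = 11, -8, -129, -76, 772, -582, -10267, -4064, 68301, -26830, …
ICs: h(0) = 11, h′(0) = -8.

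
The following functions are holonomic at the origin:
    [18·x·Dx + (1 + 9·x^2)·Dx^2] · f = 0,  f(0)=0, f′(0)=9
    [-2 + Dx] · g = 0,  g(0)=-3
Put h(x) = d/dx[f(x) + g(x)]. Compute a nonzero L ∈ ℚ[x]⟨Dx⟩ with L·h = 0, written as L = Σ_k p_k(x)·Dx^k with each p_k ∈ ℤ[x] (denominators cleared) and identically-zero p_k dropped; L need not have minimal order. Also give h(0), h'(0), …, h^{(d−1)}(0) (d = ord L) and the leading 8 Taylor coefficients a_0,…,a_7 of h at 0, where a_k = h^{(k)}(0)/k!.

f: a_k = 0, 9, 0, -27, 0, 729/5, 0, -6561/7, …
g: a_k = -3, -6, -6, -4, -2, -4/5, -4/15, -8/105, …
h₀=f+g: left-lcm gives L₀, ord ≤ 3.
h=h₀': d/dx-closure on L₀ ⇒ L.
L = (18 - 36·x - 486·x^2 - 324·x^3) + (-11 + 207·x^2 - 162·x^4)·Dx + (1 + 9·x + 18·x^2 + 81·x^3 + 81·x^4)·Dx^2  (order 2).
h: a_k = 3, -12, -93, -8, 725, -8/5, -98423/15, -16/105, …
ICs: h(0) = 3, h′(0) = -12.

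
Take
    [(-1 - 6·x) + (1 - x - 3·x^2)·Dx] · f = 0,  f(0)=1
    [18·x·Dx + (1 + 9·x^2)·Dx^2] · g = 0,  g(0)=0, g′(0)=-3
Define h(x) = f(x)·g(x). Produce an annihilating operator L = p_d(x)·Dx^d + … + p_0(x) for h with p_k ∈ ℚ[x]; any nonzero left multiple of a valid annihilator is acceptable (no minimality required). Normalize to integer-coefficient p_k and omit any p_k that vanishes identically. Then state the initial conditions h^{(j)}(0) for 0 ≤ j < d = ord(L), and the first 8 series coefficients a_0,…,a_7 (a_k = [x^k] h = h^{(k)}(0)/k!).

f: a_k = 1, 1, 4, 7, 19, 40, 97, 217, …
g: a_k = 0, -3, 0, 9, 0, -243/5, 0, 2187/7, …
h₀=f·g: eliminate ⇒ L₀, order ≤ 1·2.
L = (6 + 18·x + 162·x^2) + (2 - 6·x + 36·x^2 + 162·x^3)·Dx + (-1 + x - 6·x^2 + 9·x^3 + 27·x^4)·Dx^2  (order 2).
h: a_k = 0, -3, -3, -3, -12, -348/5, -528/5, -69/35, …
ICs: h(0) = 0, h′(0) = -3.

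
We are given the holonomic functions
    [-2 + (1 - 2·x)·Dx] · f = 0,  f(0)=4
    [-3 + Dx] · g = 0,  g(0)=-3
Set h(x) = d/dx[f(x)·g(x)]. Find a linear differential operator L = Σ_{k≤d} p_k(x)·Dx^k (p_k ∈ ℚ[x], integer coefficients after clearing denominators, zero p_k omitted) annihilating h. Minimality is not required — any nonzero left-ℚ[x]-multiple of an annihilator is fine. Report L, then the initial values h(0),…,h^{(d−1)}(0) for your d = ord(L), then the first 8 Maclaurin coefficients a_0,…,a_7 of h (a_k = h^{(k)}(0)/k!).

L = (29 - 60·x + 36·x^2) + (-5 + 16·x - 12·x^2)·Dx  (order 1).
h: a_k = -60, -348, -1206, -3378, -17133/2, -41265/2, -963579/20, -15419451/140, …
ICs: h(0) = -60.

f: a_k = 4, 8, 16, 32, 64, 128, 256, 512, …
g: a_k = -3, -9, -27/2, -27/2, -81/8, -243/40, -243/80, -729/560, …
f·g: L₀ = L_f ⊗_s L_g, ord ≤ 1·1.
h₀' ⇒ L via d/dx closure of L₀.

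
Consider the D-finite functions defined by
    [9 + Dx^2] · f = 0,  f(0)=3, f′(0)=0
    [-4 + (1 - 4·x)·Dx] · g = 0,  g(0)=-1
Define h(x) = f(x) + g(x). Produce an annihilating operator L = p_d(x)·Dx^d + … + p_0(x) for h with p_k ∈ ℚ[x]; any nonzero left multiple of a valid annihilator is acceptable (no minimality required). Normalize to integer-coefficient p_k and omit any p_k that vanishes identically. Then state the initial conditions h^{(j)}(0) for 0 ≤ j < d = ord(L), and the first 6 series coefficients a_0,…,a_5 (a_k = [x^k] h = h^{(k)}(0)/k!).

f: a_k = 3, 0, -27/2, 0, 81/8, 0, …
g: a_k = -1, -4, -16, -64, -256, -1024, …
L₀ := lclm(L_f,L_g); ord L₀ ≤ 2+1.
L = (-3780 + 2592·x - 5184·x^2) + (369 - 2124·x + 3888·x^2 - 5184·x^3)·Dx + (-420 + 288·x - 576·x^2)·Dx^2 + (41 - 236·x + 432·x^2 - 576·x^3)·Dx^3  (order 3).
h: a_k = 2, -4, -59/2, -64, -1967/8, -1024, …
ICs: h(0) = 2, h′(0) = -4, h′′(0) = -59.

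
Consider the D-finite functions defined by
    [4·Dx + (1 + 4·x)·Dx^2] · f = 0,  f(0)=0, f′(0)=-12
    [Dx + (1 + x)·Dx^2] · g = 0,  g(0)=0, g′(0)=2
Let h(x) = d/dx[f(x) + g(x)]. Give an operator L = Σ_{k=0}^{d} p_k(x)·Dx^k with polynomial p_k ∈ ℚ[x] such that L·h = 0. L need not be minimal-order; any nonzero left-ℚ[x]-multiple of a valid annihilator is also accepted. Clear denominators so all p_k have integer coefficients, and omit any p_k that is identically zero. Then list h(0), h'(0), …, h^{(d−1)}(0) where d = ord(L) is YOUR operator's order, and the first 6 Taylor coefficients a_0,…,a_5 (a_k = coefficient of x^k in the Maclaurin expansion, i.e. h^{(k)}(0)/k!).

f: a_k = 0, -12, 24, -64, 192, -3072/5, …
g: a_k = 0, 2, -1, 2/3, -1/2, 2/5, …
h₀=f+g: left-lcm gives L₀, ord ≤ 4.
h=h₀': d/dx-closure on L₀ ⇒ L.
L = 8 + (10 + 16·x)·Dx + (1 + 5·x + 4·x^2)·Dx^2  (order 2).
h: a_k = -10, 46, -190, 766, -3070, 12286, …
ICs: h(0) = -10, h′(0) = 46.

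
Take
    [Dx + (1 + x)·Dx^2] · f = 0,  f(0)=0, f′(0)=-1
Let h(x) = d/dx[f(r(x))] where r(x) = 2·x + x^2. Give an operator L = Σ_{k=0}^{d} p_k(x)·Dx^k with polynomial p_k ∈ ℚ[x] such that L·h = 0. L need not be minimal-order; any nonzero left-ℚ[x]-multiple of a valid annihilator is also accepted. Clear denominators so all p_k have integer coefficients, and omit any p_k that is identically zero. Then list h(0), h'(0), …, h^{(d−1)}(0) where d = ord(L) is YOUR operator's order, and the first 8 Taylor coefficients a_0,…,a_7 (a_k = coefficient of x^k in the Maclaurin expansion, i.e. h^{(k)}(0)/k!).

f: a_k = 0, -1, 1/2, -1/3, 1/4, -1/5, 1/6, -1/7, …
f∘r: x↦r, Dx↦Dx/r' in L_f ⇒ L₀.
h=h₀': d/dx-closure on L₀ ⇒ L.
L = 1 + (1 + x)·Dx  (order 1).
h: a_k = -2, 2, -2, 2, -2, 2, -2, 2, …
ICs: h(0) = -2.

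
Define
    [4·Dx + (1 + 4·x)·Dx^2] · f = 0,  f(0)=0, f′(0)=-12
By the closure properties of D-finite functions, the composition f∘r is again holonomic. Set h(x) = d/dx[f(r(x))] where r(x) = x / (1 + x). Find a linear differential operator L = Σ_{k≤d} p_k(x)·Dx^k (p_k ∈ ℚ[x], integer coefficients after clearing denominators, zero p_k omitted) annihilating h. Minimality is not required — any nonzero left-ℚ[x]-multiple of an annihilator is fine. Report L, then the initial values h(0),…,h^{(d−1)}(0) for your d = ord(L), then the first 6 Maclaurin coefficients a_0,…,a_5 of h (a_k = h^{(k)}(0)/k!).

f: a_k = 0, -12, 24, -64, 192, -3072/5, …
Change of var in L_f (x↦r) gives L₀.
Differentiate: ansatz ord ≤ ord L₀ ⇒ L.
L = (6 + 10·x) + (1 + 6·x + 5·x^2)·Dx  (order 1).
h: a_k = -12, 72, -372, 1872, -9372, 46872, …
ICs: h(0) = -12.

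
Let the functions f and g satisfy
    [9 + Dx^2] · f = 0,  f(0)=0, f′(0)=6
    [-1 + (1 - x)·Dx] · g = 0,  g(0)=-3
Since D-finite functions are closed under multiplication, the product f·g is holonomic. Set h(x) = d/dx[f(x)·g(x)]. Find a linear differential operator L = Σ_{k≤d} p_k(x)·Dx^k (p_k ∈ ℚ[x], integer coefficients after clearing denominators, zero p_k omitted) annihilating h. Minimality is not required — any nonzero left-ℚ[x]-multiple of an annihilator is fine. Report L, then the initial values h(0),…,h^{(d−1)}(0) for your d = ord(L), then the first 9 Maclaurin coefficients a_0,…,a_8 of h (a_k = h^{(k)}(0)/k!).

f: a_k = 0, 6, 0, -9, 0, 81/20, 0, -243/280, 0, …
g: a_k = -3, -3, -3, -3, -3, -3, -3, -3, -3, …
f·g: L₀ = L_f ⊗_s L_g, ord ≤ 2·1.
Derive L from L₀ (diff closure).
L = (7 - 18·x + 9·x^2) + (-2 + 2·x)·Dx + (1 - 2·x + x^2)·Dx^2  (order 2).
h: a_k = -18, -36, 27, 36, -63/4, -189/10, -153/40, -153/35, -2511/320, …
ICs: h(0) = -18, h′(0) = -36.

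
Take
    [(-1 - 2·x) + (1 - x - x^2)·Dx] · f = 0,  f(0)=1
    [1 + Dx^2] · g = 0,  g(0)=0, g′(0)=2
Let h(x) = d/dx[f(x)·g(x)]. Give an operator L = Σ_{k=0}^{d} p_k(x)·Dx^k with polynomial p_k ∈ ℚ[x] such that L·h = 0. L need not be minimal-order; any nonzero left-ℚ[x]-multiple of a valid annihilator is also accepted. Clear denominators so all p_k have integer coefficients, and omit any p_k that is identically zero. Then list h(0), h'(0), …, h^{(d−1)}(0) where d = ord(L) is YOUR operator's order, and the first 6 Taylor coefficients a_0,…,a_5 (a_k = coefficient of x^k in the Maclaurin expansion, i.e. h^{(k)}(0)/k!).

L = (3 - 2·x - x^2 + 2·x^3 + x^4) + (4 + 10·x + 6·x^2 + 4·x^3)·Dx + (-1 + x^2 + 2·x^3 + x^4)·Dx^2  (order 2).
h: a_k = 2, 4, 11, 68/3, 187/4, 901/10, …
ICs: h(0) = 2, h′(0) = 4.

f: a_k = 1, 1, 2, 3, 5, 8, …
g: a_k = 0, 2, 0, -1/3, 0, 1/60, …
f·g: L₀ = L_f ⊗_s L_g, ord ≤ 1·2.
h₀' ⇒ L via d/dx closure of L₀.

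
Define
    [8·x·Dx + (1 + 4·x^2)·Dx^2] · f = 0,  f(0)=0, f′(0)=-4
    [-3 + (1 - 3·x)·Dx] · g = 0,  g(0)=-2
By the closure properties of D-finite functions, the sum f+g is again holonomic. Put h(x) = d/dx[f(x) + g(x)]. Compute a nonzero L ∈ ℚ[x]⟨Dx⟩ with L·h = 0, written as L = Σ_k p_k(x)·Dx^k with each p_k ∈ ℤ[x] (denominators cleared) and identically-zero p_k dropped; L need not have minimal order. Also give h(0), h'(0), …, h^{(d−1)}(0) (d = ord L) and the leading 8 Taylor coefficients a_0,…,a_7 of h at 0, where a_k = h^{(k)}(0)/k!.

L = (24 - 288·x - 288·x^2) + (-31 + 24·x - 204·x^2 - 288·x^3)·Dx + (3 - 5·x - 20·x^3 - 48·x^4)·Dx^2  (order 2).
h: a_k = -10, -36, -146, -648, -2494, -8748, -30362, -104976, …
ICs: h(0) = -10, h′(0) = -36.

f: a_k = 0, -4, 0, 16/3, 0, -64/5, 0, 256/7, …
g: a_k = -2, -6, -18, -54, -162, -486, -1458, -4374, …
L₀ := lclm(L_f,L_g); ord L₀ ≤ 2+1.
h₀' ⇒ L via d/dx closure of L₀.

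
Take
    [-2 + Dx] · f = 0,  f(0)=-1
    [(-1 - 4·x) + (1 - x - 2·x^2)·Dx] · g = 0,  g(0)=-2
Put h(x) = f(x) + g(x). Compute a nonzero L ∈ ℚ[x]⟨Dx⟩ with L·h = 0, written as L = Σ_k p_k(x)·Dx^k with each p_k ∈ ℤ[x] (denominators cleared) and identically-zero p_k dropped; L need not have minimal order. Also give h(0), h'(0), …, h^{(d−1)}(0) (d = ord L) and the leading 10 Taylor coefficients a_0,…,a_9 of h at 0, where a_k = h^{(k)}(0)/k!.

f: a_k = -1, -2, -2, -4/3, -2/3, -4/15, -4/45, -8/315, -2/315, -4/2835, …
g: a_k = -2, -2, -6, -10, -22, -42, -86, -170, -342, -682, …
Sum ⇒ L₀ = lclm(L_f,L_g) in ℚ(x)⟨Dx⟩.
L = (8 + 12·x + 72·x^2 + 32·x^3) + (-2 - 20·x - 36·x^2 + 16·x^3 + 16·x^4)·Dx + (-1 + 7·x - 16·x^3 - 8·x^4)·Dx^2  (order 2).
h: a_k = -3, -4, -8, -34/3, -68/3, -634/15, -3874/45, -53558/315, -107732/315, -1933474/2835, …
ICs: h(0) = -3, h′(0) = -4.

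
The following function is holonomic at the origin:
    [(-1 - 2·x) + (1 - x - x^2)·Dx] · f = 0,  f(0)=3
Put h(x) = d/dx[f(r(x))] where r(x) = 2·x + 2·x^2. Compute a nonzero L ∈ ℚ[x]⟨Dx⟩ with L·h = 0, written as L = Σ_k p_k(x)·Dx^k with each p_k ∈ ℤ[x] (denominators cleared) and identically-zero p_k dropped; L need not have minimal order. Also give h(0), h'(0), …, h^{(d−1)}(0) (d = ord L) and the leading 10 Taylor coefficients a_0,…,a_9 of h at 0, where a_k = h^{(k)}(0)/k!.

f: a_k = 3, 3, 6, 9, 15, 24, 39, 63, 102, 165, …
L₀ from L_f via x↦r, Dx↦r'^{-1}Dx.
Differentiate: ansatz ord ≤ ord L₀ ⇒ L.
L = (10 + 20·x + 60·x^2 + 80·x^3 + 40·x^4) + (-1 + 10·x^2 + 20·x^3 + 20·x^4 + 8·x^5)·Dx  (order 1).
h: a_k = 6, 60, 360, 1920, 9720, 47088, 221760, 1023360, 4648320, 20853120, …
ICs: h(0) = 6.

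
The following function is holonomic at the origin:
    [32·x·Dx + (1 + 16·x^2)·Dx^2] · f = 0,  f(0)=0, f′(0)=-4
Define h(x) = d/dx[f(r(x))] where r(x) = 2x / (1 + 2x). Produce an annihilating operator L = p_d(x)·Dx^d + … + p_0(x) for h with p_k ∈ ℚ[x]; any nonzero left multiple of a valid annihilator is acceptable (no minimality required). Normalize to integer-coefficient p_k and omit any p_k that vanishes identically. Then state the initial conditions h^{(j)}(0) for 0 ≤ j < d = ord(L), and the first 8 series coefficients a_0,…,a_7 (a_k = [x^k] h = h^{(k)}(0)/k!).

f: a_k = 0, -4, 0, 64/3, 0, -1024/5, 0, 16384/7, …
L₀ from L_f via x↦r, Dx↦r'^{-1}Dx.
h₀' ⇒ L via d/dx closure of L₀.
L = (4 + 136·x) + (1 + 4·x + 68·x^2)·Dx  (order 1).
h: a_k = -8, 32, 416, -3840, -12928, 312832, -372224, -19783680, …
ICs: h(0) = -8.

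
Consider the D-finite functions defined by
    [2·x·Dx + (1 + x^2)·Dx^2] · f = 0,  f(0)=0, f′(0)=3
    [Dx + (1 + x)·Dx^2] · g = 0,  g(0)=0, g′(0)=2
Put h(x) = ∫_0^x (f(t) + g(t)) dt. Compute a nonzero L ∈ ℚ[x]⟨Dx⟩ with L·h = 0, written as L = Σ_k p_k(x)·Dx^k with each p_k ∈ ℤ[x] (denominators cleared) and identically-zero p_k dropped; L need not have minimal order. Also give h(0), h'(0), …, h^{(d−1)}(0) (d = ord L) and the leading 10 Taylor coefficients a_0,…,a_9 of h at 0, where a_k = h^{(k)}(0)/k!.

L = (-2 - 6·x + 6·x^2 + 2·x^3)·Dx^2 + (-4 - 4·x + 12·x^3 + 4·x^4)·Dx^3 + (-1 + x + 2·x^2 + 2·x^3 + 3·x^4 + x^5)·Dx^4  (order 4).
h: a_k = 0, 0, 5/2, -1/3, -1/12, -1/10, 1/6, -1/21, -1/56, -1/36, …
ICs: h(0) = 0, h′(0) = 0, h′′(0) = 5, h′′′(0) = -2.

f: a_k = 0, 3, 0, -1, 0, 3/5, 0, -3/7, 0, 1/3, …
g: a_k = 0, 2, -1, 2/3, -1/2, 2/5, -1/3, 2/7, -1/4, 2/9, …
f+g: L₀ = lclm(L_f,L_g), ord ≤ 2+2.
h=∫₀ˣh₀: take L = L₀·Dx.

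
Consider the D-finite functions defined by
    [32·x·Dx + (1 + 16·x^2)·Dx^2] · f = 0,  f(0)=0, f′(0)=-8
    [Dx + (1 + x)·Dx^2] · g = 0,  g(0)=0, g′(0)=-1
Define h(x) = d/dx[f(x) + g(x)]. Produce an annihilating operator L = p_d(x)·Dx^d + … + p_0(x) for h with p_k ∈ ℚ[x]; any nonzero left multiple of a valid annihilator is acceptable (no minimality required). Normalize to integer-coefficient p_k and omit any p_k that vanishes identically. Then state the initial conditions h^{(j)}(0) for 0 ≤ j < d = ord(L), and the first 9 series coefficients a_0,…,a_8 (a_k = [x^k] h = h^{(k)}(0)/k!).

f: a_k = 0, -8, 0, 128/3, 0, -2048/5, 0, 32768/7, 0, …
g: a_k = 0, -1, 1/2, -1/3, 1/4, -1/5, 1/6, -1/7, 1/8, …
L₀ := lclm(L_f,L_g); ord L₀ ≤ 2+2.
Derive L from L₀ (diff closure).
L = (-32 - 96·x + 1536·x^2 + 512·x^3) + (-34 - 64·x + 1440·x^2 + 3072·x^3 + 1024·x^4)·Dx + (-1 + 31·x + 32·x^2 + 512·x^3 + 768·x^4 + 256·x^5)·Dx^2  (order 2).
h: a_k = -9, 1, 127, 1, -2049, 1, 32767, 1, -524289, …
ICs: h(0) = -9, h′(0) = 1.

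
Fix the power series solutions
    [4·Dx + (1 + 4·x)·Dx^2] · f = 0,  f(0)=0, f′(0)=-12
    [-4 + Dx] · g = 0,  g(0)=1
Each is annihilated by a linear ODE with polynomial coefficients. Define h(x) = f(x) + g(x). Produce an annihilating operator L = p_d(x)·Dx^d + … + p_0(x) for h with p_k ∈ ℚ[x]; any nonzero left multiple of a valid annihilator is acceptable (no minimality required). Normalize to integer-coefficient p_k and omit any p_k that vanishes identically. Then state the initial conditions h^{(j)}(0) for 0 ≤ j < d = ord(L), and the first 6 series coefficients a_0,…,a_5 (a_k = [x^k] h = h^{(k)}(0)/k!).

L = (-24 - 32·x)·Dx + (2 - 16·x - 32·x^2)·Dx^2 + (1 + 6·x + 8·x^2)·Dx^3  (order 3).
h: a_k = 1, -8, 32, -160/3, 608/3, -9088/15, …
ICs: h(0) = 1, h′(0) = -8, h′′(0) = 64.

f: a_k = 0, -12, 24, -64, 192, -3072/5, …
g: a_k = 1, 4, 8, 32/3, 32/3, 128/15, …
f+g: L₀ = lclm(L_f,L_g), ord ≤ 2+1.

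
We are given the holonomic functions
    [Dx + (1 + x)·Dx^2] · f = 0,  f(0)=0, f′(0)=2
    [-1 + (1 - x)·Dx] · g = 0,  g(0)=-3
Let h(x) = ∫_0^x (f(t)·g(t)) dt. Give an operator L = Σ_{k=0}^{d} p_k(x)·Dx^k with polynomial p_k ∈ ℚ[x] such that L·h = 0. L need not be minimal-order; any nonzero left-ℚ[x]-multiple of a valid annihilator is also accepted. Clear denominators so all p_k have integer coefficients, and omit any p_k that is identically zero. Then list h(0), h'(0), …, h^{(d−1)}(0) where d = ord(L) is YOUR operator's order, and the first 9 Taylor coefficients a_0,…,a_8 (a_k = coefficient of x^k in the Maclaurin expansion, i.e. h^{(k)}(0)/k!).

L = Dx + (1 + 3·x)·Dx^2 + (-1 + x^2)·Dx^3  (order 3).
h: a_k = 0, 0, -3, -1, -5/4, -7/10, -47/60, -37/70, -319/560, …
ICs: h(0) = 0, h′(0) = 0, h′′(0) = -6.

f: a_k = 0, 2, -1, 2/3, -1/2, 2/5, -1/3, 2/7, -1/4, …
g: a_k = -3, -3, -3, -3, -3, -3, -3, -3, -3, …
Sym-product of L_f,L_g gives L₀ (≤ ord 2).
h=∫₀ˣh₀: take L = L₀·Dx.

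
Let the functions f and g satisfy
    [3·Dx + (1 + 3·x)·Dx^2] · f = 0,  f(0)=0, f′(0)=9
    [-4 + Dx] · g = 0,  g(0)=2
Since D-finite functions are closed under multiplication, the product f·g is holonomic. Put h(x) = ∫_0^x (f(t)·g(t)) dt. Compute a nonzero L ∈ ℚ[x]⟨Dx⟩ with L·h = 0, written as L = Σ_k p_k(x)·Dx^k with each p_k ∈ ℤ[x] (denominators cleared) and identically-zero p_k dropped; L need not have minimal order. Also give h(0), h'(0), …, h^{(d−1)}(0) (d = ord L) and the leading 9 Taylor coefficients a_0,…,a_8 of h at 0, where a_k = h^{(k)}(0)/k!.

L = (4 + 48·x)·Dx + (-5 - 24·x)·Dx^2 + (1 + 3·x)·Dx^3  (order 3).
h: a_k = 0, 0, 9, 15, 45/2, 141/10, 118/5, -93/7, 7759/140, …
ICs: h(0) = 0, h′(0) = 0, h′′(0) = 18.

f: a_k = 0, 9, -27/2, 27, -243/4, 729/5, -729/2, 6561/7, -19683/8, …
g: a_k = 2, 8, 16, 64/3, 64/3, 256/15, 512/45, 2048/315, 1024/315, …
h₀=f·g: eliminate ⇒ L₀, order ≤ 2·1.
h=∫₀ˣh₀: take L = L₀·Dx.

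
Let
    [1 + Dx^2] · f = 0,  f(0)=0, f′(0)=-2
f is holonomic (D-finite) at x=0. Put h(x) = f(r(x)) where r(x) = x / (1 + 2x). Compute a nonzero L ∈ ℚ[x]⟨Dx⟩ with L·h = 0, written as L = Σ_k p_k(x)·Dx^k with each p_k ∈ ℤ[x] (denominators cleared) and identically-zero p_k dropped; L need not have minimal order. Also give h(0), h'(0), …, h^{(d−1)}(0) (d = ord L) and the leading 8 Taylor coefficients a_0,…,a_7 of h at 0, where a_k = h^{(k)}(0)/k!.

f: a_k = 0, -2, 0, 1/3, 0, -1/60, 0, 1/2520, …
h₀=f(r): pull back L_f along r ⇒ L₀.
L = 1 + (4 + 24·x + 48·x^2 + 32·x^3)·Dx + (1 + 8·x + 24·x^2 + 32·x^3 + 16·x^4)·Dx^2  (order 2).
h: a_k = 0, -2, 4, -23/3, 14, -1441/60, 75/2, -123479/2520, …
ICs: h(0) = 0, h′(0) = -2.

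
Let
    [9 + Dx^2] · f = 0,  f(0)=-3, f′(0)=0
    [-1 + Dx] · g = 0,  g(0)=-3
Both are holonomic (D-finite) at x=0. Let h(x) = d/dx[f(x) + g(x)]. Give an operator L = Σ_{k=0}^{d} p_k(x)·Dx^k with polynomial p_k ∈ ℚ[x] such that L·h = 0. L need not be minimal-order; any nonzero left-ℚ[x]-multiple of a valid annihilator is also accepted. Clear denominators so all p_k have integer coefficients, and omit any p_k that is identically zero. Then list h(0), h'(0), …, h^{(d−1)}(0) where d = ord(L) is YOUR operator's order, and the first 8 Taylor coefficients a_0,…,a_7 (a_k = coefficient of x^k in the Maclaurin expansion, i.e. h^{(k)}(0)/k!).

f: a_k = -3, 0, 27/2, 0, -81/8, 0, 243/80, 0, …
g: a_k = -3, -3, -3/2, -1/2, -1/8, -1/40, -1/240, -1/1680, …
Weyl lclm of L_f,L_g ⇒ L₀ (ord ≤ 3).
Differentiate: ansatz ord ≤ ord L₀ ⇒ L.
L = 9 - 9·Dx + Dx^2 - Dx^3  (order 3).
h: a_k = -3, 24, -3/2, -41, -1/8, 91/5, -1/240, -3281/840, …
ICs: h(0) = -3, h′(0) = 24, h′′(0) = -3.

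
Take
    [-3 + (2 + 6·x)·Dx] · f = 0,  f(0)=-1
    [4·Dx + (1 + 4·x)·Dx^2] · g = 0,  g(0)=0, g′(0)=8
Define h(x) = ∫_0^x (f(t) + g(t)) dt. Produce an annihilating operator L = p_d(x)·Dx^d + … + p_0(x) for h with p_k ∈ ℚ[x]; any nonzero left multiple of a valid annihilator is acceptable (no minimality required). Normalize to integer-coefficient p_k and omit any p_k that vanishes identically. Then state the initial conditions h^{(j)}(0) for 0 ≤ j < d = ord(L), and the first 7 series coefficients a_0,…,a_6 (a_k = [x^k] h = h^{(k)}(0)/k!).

L = (84 + 144·x)·Dx^2 + (101 + 552·x + 720·x^2)·Dx^3 + (10 + 94·x + 288·x^2 + 288·x^3)·Dx^4  (order 4).
h: a_k = 0, -1, 13/4, -119/24, 1967/192, -15979/640, 515783/7680, …
ICs: h(0) = 0, h′(0) = -1, h′′(0) = 13/2, h′′′(0) = -119/4.

f: a_k = -1, -3/2, 9/8, -27/16, 405/128, -1701/256, 15309/1024, …
g: a_k = 0, 8, -16, 128/3, -128, 2048/5, -4096/3, …
Weyl lclm of L_f,L_g ⇒ L₀ (ord ≤ 3).
h=∫₀ˣh₀: take L = L₀·Dx.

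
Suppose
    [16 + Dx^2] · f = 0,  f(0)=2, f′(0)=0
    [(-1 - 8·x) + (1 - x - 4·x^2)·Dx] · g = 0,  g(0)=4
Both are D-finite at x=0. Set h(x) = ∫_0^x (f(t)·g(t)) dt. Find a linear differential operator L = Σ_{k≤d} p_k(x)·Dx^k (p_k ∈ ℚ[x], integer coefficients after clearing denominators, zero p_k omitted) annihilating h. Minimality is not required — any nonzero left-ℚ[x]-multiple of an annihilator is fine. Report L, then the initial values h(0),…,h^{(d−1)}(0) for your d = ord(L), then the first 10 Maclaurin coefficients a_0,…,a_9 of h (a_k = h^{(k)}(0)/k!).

L = (-8 + 16·x + 64·x^2)·Dx + (2 + 16·x)·Dx^2 + (-1 + x + 4·x^2)·Dx^3  (order 3).
h: a_k = 0, 8, 4, -8, 2, -8/15, 44/9, -1208/315, 509/45, -136/315, …
ICs: h(0) = 0, h′(0) = 8, h′′(0) = 8.

f: a_k = 2, 0, -16, 0, 64/3, 0, -512/45, 0, 1024/315, 0, …
g: a_k = 4, 4, 20, 36, 116, 260, 724, 1764, 4660, 11716, …
f·g: L₀ = L_f ⊗_s L_g, ord ≤ 2·1.
∫: right-multiply L₀ by Dx.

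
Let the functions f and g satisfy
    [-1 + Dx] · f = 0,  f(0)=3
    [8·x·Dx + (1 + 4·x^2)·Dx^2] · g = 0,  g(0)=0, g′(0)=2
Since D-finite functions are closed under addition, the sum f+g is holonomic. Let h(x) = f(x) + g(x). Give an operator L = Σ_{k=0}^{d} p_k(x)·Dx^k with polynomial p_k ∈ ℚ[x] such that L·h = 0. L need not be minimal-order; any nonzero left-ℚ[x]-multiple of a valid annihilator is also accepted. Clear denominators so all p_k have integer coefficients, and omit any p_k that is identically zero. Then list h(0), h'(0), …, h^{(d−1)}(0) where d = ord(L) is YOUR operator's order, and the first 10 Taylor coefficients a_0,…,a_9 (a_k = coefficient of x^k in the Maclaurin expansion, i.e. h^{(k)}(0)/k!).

L = (8 - 8·x - 96·x^2 - 32·x^3)·Dx + (-9 + 88·x^2 - 16·x^4)·Dx^2 + (1 + 8·x + 8·x^2 + 32·x^3 + 16·x^4)·Dx^3  (order 3).
h: a_k = 3, 5, 3/2, -13/6, 1/8, 257/40, 1/240, -30719/1680, 1/13440, 6881281/120960, …
ICs: h(0) = 3, h′(0) = 5, h′′(0) = 3.

f: a_k = 3, 3, 3/2, 1/2, 1/8, 1/40, 1/240, 1/1680, 1/13440, 1/120960, …
g: a_k = 0, 2, 0, -8/3, 0, 32/5, 0, -128/7, 0, 512/9, …
f+g: L₀ = lclm(L_f,L_g), ord ≤ 1+2.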